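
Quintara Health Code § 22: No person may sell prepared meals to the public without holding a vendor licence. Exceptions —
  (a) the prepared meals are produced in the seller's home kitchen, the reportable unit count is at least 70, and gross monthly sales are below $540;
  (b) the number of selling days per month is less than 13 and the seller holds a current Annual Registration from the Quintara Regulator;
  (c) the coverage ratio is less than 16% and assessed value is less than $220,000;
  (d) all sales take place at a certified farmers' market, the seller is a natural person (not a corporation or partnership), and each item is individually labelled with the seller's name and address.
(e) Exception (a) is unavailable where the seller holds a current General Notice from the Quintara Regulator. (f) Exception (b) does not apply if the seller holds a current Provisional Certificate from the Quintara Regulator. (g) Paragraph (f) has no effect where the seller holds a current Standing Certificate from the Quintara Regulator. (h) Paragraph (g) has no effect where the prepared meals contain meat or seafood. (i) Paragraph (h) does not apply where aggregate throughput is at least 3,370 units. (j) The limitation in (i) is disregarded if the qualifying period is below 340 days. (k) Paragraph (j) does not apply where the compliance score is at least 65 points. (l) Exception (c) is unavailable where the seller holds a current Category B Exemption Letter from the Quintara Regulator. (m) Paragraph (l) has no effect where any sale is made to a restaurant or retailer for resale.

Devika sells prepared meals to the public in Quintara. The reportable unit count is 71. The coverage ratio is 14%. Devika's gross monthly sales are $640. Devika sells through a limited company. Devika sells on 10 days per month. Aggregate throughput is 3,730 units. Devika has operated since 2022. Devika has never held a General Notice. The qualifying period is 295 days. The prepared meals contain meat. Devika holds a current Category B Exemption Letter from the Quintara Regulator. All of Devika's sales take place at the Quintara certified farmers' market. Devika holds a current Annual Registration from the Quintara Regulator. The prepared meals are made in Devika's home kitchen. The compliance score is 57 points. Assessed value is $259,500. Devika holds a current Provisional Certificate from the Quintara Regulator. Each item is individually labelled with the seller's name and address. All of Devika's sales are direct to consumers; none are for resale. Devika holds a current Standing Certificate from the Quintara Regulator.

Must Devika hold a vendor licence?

Yes — Devika must hold a vendor licence.

Exception (a) requires that gross monthly sales are below $540; but gross monthly sales are $640, not below $540, so (a) is unavailable.
Exception (b)'s conditions are all satisfied: the number of selling days per month is 10, less than the 13 limit; a current Annual Registration is held. However, paragraphs (f)–(k) must be considered: (f) applies — a current Provisional Certificate is held. (g) would limit (f) — a current Standing Certificate is held — but (h) sets (g) aside: (h) applies — the prepared meals contain meat. (i) would limit (h) — aggregate throughput is 3,730 units, meeting the 3,370 units threshold — but (j) sets (i) aside: (j) is engaged — the qualifying period is 295 days, below the 340 days limit. (k) is not triggered (the compliance score is 57 points, short of 65 points), so (j) stands. (b) is therefore removed.
Exception (c) requires that assessed value is less than $220,000; but assessed value is $259,500, not less than $220,000, so (c) is unavailable.
Exception (d) requires that the seller is a natural person (not a corporation or partnership); but the seller operates through a limited company, so (d) is unavailable.
No exception is made out. Devika falls within the general rule.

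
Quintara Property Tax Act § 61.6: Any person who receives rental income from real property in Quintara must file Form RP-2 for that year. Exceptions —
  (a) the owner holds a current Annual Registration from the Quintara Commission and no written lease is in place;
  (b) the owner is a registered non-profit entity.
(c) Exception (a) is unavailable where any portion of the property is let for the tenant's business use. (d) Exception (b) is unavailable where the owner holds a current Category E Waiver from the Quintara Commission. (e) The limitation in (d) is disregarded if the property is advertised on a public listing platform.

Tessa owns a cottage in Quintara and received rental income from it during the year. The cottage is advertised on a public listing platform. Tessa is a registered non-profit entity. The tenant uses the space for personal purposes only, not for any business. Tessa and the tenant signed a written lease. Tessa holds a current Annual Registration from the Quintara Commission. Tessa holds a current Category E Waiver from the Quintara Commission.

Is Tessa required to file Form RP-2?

Exception (a) does not apply: a written lease is in place.
All of (b)'s requirements are met (Tessa is a registered non-profit). As to paragraphs (d)–(e): (d) is triggered (a current Category E Waiver is held), but yields to (e): (e) operates against (d): the property is publicly advertised. Exception (b) stands.

No — exception (b) applies; Tessa is not required to file Form RP-2.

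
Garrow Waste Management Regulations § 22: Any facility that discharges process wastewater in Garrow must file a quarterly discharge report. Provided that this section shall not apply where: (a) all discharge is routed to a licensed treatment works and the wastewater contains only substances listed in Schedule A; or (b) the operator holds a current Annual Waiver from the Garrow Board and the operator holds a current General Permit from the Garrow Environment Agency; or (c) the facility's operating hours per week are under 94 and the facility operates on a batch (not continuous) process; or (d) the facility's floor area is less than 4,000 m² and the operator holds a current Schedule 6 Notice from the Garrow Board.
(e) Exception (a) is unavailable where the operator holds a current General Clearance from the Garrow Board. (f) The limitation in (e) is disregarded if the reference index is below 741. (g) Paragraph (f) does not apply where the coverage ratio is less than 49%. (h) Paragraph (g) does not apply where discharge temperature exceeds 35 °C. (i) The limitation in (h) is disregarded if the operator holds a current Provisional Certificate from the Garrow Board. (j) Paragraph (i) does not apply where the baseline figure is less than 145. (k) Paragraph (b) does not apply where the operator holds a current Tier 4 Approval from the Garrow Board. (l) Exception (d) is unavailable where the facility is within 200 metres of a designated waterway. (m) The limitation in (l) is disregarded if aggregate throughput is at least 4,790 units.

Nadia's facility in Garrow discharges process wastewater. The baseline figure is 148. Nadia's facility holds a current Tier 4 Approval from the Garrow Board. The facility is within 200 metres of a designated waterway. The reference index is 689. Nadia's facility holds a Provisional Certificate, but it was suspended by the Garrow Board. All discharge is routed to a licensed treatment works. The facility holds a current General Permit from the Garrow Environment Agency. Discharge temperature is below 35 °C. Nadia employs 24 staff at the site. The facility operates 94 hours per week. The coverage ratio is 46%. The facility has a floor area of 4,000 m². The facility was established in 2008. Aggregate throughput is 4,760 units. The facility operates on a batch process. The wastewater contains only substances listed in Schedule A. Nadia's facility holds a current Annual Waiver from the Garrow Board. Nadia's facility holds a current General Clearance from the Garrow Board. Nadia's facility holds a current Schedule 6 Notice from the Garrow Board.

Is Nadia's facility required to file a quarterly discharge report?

Exception (a): discharge is routed to a licensed treatment works; the wastewater is Schedule-A-only — every condition holds. But: (e) operates — a current General Clearance is held. (f) would limit (e) — the reference index is 689, below the 741 limit — but (g) sets (f) aside: (g) operates against (f): the coverage ratio is 46%, less than the 49% limit. (h) is inapplicable (discharge temperature is below 35 °C), so (g) stands. Exception (a) does not apply.
All of (b)'s requirements are met (a current Annual Waiver is held; a current General Permit is held). But: (k) applies — a current Tier 4 Approval is held. Exception (b) does not apply.
Exception (c) does not apply: the facility's operating hours per week are 94, not under 94.
Exception (d) fails — the facility's floor area is 4,000 m², not less than 4,000 m².
No exception is made out. Nadia's facility falls within the general rule.

Yes — Nadia's facility must file a quarterly discharge report.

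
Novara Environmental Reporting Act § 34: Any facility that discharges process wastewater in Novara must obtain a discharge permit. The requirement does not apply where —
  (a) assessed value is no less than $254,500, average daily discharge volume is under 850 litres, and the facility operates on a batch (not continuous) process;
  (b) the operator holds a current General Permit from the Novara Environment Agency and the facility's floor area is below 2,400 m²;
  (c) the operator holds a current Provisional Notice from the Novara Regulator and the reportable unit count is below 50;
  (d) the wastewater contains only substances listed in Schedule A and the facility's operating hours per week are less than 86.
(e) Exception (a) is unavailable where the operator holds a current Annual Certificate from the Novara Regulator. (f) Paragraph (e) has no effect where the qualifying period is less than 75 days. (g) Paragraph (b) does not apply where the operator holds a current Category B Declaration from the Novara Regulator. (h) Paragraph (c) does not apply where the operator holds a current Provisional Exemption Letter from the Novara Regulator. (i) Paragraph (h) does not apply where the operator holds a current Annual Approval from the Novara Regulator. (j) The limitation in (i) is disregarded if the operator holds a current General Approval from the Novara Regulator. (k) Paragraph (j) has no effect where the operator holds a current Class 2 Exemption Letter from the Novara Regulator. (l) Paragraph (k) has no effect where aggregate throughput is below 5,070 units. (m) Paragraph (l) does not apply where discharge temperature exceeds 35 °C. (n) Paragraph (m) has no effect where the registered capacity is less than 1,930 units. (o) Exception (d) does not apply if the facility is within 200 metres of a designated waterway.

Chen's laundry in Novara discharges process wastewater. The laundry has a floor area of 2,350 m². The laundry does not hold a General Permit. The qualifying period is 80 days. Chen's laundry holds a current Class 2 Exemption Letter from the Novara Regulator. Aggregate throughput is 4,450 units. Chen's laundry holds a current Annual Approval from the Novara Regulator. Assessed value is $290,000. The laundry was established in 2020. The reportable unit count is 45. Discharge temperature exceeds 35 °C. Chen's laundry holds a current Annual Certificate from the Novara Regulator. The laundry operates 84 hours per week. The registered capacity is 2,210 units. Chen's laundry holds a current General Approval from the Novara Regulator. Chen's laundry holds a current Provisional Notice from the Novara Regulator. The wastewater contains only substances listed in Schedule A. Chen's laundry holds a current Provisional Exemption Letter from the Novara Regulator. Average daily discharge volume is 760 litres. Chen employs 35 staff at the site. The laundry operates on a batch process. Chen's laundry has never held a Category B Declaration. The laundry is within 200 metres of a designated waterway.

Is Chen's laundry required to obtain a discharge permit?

Exception (a) is satisfied on its face — assessed value is $290,000, meeting the $254,500 threshold; average daily discharge volume is 760 litres, under the 850 litres limit; the facility operates on a batch process. But applying paragraphs (e)–(f): (e) operates — a current Annual Certificate is held. (f) is not triggered (the qualifying period is 80 days, not less than 75 days), so (e) stands. (a) is therefore removed.
Exception (b) requires that the operator holds a current General Permit from the Novara Environment Agency; but no General Permit is held, so (b) is unavailable.
Exception (c)'s conditions are all satisfied: a current Provisional Notice is held; the reportable unit count is 45, below the 50 limit. Under paragraphs (h)–(n): (h) would limit (c) — a current Provisional Exemption Letter is held — but (i) sets (h) aside: (i) operates against (h): a current Annual Approval is held. (j) is triggered (a current General Approval is held), but is itself disapplied by (k): (k) operates — a current Class 2 Exemption Letter is held. (l) would limit (k) — aggregate throughput is 4,450 units, below the 5,070 units limit — but (m) sets (l) aside: (m) operates against (l): discharge temperature exceeds 35 °C. (n), which would lift (m), is not engaged — the registered capacity is 2,210 units, not less than 1,930 units. So (c) applies.
Exception (d) is satisfied on its face — the wastewater is Schedule-A-only; the facility's operating hours per week are 84, less than the 86 limit. But: (o) is triggered — the laundry is within 200 m of a designated waterway. (d) is therefore removed.

No — exception (c) applies; Chen's laundry is not required to obtain a discharge permit.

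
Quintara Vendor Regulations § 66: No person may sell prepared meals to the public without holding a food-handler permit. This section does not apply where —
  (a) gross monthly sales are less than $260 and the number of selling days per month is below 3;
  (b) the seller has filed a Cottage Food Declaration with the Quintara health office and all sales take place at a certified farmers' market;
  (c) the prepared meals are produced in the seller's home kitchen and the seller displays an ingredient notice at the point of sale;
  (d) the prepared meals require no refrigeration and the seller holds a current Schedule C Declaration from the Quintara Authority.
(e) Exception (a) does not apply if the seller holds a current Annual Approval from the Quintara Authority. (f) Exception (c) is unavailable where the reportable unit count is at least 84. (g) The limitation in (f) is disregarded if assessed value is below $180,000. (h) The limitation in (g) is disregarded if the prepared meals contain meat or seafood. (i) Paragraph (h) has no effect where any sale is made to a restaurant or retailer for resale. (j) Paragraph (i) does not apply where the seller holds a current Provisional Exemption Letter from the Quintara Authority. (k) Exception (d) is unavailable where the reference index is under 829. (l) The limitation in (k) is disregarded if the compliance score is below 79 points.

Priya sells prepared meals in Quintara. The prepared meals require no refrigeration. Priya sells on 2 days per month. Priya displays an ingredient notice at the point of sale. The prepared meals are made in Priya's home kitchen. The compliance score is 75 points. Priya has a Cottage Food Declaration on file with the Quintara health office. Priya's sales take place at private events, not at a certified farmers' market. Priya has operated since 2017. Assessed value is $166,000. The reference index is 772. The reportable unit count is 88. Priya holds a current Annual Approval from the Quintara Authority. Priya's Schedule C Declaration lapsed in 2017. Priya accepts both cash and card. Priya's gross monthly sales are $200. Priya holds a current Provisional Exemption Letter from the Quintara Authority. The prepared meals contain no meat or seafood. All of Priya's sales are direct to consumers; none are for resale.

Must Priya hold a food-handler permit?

No — exception (c) applies; Priya is not required to hold a food-handler permit.

All of (a)'s requirements are met (gross monthly sales are $200, less than the $260 limit; the number of selling days per month is 2, below the 3 limit). But: (e) operates — a current Annual Approval is held. So (a) is unavailable.
Exception (b) does not apply: sales are at private events, not a certified farmers' market.
Exception (c): the prepared meals are home-kitchen produced; an ingredient notice is displayed — every condition holds. Applying paragraphs (f)–(j): (f) applies (the reportable unit count is 88, meeting the 84 threshold), but is set aside by (g): (g) is engaged — assessed value is $166,000, below the $180,000 limit. (h), which would lift (g), is not triggered — the prepared meals contain no meat or seafood. So (c) applies.
Exception (d) does not apply: the Schedule C Declaration is not current.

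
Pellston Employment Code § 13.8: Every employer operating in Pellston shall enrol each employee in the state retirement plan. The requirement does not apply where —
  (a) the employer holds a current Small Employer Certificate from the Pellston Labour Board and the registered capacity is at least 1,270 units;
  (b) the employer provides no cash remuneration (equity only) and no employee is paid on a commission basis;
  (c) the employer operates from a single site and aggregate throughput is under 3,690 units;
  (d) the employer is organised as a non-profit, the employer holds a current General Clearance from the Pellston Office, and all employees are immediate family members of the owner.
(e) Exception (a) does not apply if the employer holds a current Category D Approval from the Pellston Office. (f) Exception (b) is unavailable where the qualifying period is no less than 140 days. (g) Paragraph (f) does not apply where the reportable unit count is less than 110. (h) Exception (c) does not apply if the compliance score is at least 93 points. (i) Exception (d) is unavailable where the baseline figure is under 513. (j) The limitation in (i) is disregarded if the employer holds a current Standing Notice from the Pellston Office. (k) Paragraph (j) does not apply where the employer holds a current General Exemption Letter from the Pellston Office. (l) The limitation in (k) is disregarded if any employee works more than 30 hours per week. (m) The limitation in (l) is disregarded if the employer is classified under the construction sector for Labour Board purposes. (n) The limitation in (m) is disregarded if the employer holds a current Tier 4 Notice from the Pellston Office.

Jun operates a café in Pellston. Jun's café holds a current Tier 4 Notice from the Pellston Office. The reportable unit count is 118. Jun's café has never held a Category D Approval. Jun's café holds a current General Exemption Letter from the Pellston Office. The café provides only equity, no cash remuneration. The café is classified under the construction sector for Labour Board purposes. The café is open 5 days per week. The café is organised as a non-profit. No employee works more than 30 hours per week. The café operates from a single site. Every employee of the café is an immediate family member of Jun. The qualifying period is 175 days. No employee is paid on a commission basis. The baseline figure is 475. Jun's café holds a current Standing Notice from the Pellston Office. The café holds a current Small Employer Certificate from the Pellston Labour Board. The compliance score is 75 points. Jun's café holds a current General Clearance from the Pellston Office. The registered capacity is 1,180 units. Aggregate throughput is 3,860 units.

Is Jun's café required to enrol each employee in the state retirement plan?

Exception (a) fails — the registered capacity is 1,180 units, short of 1,270 units.
Exception (b): remuneration is equity-only; no employee is paid on commission — every condition holds. But: (f) is triggered — the qualifying period is 175 days, meeting the 140 days threshold. (g), which would lift (f), is not engaged — the reportable unit count is 118, not less than 110. So (b) is unavailable.
Exception (c) fails — aggregate throughput is 3,860 units, not under 3,690 units.
Exception (d) is satisfied on its face — the employer is a non-profit; a current General Clearance is held; every employee is an immediate family member. But applying paragraphs (i)–(n): (i) applies — the baseline figure is 475, under the 513 limit. (j) would limit (i) — a current Standing Notice is held — but (k) sets (j) aside: (k) is triggered — a current General Exemption Letter is held. (l), which would lift (k), is not triggered — no employee exceeds 30 hours/week. So (d) is unavailable.
No exception displaces § 13.8.

Yes — Jun's café must enrol each employee in the state retirement plan.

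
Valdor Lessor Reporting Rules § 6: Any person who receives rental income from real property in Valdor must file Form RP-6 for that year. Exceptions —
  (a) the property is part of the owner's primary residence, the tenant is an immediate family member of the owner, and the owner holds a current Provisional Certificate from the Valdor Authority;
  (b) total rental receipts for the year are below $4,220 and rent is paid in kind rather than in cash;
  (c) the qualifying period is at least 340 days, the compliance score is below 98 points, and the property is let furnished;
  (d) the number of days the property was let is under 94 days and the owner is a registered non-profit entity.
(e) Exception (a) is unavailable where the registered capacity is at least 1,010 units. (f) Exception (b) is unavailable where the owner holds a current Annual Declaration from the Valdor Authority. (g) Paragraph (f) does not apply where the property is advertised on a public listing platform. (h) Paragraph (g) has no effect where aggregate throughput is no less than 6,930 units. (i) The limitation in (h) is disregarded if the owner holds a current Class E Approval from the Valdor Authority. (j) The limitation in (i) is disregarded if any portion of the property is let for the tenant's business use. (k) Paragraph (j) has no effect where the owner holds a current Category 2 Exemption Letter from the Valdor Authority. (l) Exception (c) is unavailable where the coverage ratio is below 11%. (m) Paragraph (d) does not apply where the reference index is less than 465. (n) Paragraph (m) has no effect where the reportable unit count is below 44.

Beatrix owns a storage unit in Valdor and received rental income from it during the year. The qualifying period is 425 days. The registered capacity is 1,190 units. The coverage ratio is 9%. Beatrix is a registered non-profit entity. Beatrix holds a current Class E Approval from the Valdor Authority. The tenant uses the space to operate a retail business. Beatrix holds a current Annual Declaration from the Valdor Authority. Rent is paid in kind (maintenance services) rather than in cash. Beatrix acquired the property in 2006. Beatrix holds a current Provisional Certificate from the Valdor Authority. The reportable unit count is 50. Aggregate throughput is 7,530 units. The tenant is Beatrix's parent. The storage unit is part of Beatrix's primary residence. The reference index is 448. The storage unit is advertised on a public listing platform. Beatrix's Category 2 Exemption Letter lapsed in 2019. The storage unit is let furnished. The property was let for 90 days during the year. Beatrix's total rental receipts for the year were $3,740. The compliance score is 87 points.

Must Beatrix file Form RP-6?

Exception (a) is satisfied on its face — the storage unit is part of the primary residence; the tenant is an immediate family member; a current Provisional Certificate is held. However, paragraph (e) must be considered: (e) operates against (a): the registered capacity is 1,190 units, meeting the 1,010 units threshold. So (a) is unavailable.
All of (b)'s requirements are met (total rental receipts for the year are $3,740, below the $4,220 limit; rent is paid in kind). But applying paragraphs (f)–(k): (f) is engaged — a current Annual Declaration is held. (g) is triggered (the property is publicly advertised), but yields to (h): (h) operates against (g): aggregate throughput is 7,530 units, meeting the 6,930 units threshold. (i) would limit (h) — a current Class E Approval is held — but (j) sets (i) aside: (j) operates against (i): the space is let for business use. (k), which would lift (j), is not engaged — no current Category 2 Exemption Letter is held. Exception (b) does not apply.
Exception (c): the qualifying period is 425 days, meeting the 340 days threshold; the compliance score is 87 points, below the 98 points limit; the property is let furnished — every condition holds. Turning to paragraph (l): (l) applies — the coverage ratio is 9%, below the 11% limit. Exception (c) does not apply.
Exception (d)'s conditions are all satisfied: the number of days the property was let is 90 days, under the 94 days limit; Beatrix is a registered non-profit. Turning to paragraphs (m)–(n): (m) operates against (d): the reference index is 448, less than the 465 limit. (n), which would lift (m), is not triggered — the reportable unit count is 50, not below 44. (d) is therefore removed.
No exception displaces § 6.

Yes — Beatrix must file Form RP-6.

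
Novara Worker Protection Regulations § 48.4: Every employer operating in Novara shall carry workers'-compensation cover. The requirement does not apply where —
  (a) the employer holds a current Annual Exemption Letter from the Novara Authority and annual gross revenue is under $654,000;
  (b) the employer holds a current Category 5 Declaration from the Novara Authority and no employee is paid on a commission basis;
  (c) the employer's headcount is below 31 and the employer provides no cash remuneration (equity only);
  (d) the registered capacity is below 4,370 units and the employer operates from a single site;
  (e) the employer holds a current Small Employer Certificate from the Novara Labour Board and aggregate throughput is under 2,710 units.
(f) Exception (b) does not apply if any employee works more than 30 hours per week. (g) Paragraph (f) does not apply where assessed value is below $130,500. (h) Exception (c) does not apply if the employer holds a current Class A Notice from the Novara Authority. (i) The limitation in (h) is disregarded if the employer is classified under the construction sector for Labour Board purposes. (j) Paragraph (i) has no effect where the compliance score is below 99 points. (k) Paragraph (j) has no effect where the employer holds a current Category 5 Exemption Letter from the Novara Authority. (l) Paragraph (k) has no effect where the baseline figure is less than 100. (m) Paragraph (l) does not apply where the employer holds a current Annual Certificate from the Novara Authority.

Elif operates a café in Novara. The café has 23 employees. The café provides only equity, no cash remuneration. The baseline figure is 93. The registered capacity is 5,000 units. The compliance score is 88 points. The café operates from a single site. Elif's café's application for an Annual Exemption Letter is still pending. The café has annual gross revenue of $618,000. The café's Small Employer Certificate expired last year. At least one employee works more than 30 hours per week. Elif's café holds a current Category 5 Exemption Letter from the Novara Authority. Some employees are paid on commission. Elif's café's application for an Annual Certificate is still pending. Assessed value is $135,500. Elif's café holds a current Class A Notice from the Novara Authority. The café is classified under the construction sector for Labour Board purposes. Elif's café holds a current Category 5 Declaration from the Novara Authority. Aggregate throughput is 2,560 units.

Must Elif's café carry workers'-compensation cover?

Yes — Elif's café must carry workers'-compensation cover.

Exception (a) fails — the Annual Exemption Letter is not current.
Exception (b) fails — some employees are paid on commission.
Exception (c)'s conditions are all satisfied: the employer's headcount is 23, below the 31 limit; remuneration is equity-only. But applying paragraphs (h)–(m): (h) operates against (c): a current Class A Notice is held. (i) operates (the café is classified under the construction sector), but is set aside by (j): (j) is engaged — the compliance score is 88 points, below the 99 points limit. (k) would limit (j) — a current Category 5 Exemption Letter is held — but (l) sets (k) aside: (l) operates against (k): the baseline figure is 93, less than the 100 limit. (m), which would lift (l), does not operate here — the Annual Certificate is not current. (c) is therefore removed.
Exception (d) does not apply: the registered capacity is 5,000 units, not below 4,370 units.
Exception (e) requires that the employer holds a current Small Employer Certificate from the Novara Labour Board; but the Small Employer Certificate has expired, so (e) is unavailable.
No exception displaces § 48.4.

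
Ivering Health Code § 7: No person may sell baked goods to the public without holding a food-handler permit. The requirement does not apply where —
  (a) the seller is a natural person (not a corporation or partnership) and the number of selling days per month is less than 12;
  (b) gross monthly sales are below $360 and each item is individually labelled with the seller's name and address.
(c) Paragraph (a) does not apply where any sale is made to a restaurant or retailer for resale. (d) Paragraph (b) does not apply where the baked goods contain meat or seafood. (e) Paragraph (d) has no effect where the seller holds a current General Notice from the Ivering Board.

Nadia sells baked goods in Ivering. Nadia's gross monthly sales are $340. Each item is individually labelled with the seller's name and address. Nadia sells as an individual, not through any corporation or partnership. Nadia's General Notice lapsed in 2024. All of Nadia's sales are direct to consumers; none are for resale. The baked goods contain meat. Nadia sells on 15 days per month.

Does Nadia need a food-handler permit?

Exception (a) does not apply: the number of selling days per month is 15, not less than 12.
Exception (b) is satisfied on its face — gross monthly sales are $340, below the $360 limit; items are individually labelled. But applying paragraphs (d)–(e): (d) operates against (b): the baked goods contain meat. (e) is not triggered (the General Notice is not current), so (d) stands. Exception (b) does not apply.
Every exception is unavailable, so the rule governs.

Yes — Nadia must hold a food-handler permit.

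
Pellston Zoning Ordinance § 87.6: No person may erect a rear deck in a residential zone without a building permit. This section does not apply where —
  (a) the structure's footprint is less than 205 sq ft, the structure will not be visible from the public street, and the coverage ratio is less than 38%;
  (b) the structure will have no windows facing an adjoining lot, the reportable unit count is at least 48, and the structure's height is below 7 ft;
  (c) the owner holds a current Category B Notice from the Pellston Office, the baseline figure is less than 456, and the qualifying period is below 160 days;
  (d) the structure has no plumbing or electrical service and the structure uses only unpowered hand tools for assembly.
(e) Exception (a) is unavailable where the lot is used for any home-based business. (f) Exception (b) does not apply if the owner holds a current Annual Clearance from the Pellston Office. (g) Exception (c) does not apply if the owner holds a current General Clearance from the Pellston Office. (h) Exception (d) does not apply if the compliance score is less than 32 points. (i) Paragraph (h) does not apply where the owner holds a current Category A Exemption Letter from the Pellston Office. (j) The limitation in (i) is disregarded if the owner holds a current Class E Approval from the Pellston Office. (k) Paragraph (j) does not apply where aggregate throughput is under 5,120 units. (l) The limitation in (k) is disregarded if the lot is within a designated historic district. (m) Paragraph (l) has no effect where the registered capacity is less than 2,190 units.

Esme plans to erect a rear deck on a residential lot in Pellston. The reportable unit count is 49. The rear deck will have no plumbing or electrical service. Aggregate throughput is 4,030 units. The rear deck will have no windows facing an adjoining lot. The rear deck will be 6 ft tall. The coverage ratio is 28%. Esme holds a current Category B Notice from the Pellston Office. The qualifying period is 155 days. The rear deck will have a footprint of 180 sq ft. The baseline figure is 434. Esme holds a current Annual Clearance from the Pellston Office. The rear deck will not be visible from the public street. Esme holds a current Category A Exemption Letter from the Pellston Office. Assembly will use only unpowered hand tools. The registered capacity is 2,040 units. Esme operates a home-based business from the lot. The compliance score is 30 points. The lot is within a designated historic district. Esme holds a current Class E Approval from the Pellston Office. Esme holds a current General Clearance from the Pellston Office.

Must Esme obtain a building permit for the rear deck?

Exception (a): the structure's footprint is 180 sq ft, less than the 205 sq ft limit; the structure will not be visible from the street; the coverage ratio is 28%, less than the 38% limit — every condition holds. But: (e) applies — a home-based business operates on the lot. Exception (a) does not apply.
All of (b)'s requirements are met (no windows face an adjoining lot; the reportable unit count is 49, meeting the 48 threshold; the structure's height is 6 ft, below the 7 ft limit). But: (f) operates against (b): a current Annual Clearance is held. Exception (b) does not apply.
Exception (c)'s conditions are all satisfied: a current Category B Notice is held; the baseline figure is 434, less than the 456 limit; the qualifying period is 155 days, below the 160 days limit. Turning to paragraph (g): (g) operates — a current General Clearance is held. So (c) is unavailable.
Exception (d): there is no plumbing or electrical service; assembly uses only hand tools — every condition holds. Considering the limiting provisions: (h) would limit (d) — the compliance score is 30 points, less than the 32 points limit — but (i) sets (h) aside: (i) operates against (h): a current Category A Exemption Letter is held. (j) would limit (i) — a current Class E Approval is held — but (k) sets (j) aside: (k) operates against (j): aggregate throughput is 4,030 units, under the 5,120 units limit. (l) is triggered (the lot is in a historic district), but is set aside by (m): (m) is triggered — the registered capacity is 2,040 units, less than the 2,190 units limit. (d) remains available.

No — exception (d) applies; Esme does not need a building permit.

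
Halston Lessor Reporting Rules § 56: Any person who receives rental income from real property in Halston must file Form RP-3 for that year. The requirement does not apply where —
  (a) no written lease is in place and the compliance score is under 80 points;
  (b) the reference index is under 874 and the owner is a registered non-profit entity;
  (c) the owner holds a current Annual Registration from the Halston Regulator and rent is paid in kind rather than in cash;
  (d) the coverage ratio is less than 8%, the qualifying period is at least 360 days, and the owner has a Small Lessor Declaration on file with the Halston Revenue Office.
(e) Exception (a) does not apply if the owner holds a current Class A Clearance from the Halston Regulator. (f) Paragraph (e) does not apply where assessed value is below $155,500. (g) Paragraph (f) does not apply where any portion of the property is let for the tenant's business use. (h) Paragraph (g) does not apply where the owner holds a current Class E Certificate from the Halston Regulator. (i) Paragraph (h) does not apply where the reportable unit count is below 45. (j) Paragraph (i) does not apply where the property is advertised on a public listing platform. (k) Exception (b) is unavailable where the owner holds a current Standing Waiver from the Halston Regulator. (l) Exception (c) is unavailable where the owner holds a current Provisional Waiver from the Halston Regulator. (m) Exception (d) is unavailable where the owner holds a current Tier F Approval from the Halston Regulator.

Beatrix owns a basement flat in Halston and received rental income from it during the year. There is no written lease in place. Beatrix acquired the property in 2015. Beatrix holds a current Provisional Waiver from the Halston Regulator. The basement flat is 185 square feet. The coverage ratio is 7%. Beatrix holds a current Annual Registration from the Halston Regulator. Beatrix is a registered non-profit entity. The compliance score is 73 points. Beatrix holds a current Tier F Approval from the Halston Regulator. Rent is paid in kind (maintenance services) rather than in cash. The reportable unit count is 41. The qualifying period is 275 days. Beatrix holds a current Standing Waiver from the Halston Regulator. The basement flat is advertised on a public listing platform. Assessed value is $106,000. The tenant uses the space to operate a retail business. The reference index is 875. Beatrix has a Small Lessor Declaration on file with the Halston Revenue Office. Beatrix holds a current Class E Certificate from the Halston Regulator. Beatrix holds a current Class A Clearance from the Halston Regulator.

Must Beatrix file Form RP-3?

No — exception (a) applies; Beatrix is not required to file Form RP-3.

Exception (a): there is no written lease; the compliance score is 73 points, under the 80 points limit — every condition holds. As to paragraphs (e)–(j): (e) would limit (a) — a current Class A Clearance is held — but (f) sets (e) aside: (f) operates against (e): assessed value is $106,000, below the $155,500 limit. (g) is triggered (the space is let for business use), but is overridden by (h): (h) operates — a current Class E Certificate is held. (i) would limit (h) — the reportable unit count is 41, below the 45 limit — but (j) sets (i) aside: (j) operates against (i): the property is publicly advertised. (a) remains available.
Exception (b) requires that the reference index is under 874; but the reference index is 875, not under 874, so (b) is unavailable.
Exception (c): a current Annual Registration is held; rent is paid in kind — every condition holds. But applying paragraph (l): (l) is engaged — a current Provisional Waiver is held. So (c) is unavailable.
Exception (d) does not apply: the qualifying period is 275 days, short of 360 days.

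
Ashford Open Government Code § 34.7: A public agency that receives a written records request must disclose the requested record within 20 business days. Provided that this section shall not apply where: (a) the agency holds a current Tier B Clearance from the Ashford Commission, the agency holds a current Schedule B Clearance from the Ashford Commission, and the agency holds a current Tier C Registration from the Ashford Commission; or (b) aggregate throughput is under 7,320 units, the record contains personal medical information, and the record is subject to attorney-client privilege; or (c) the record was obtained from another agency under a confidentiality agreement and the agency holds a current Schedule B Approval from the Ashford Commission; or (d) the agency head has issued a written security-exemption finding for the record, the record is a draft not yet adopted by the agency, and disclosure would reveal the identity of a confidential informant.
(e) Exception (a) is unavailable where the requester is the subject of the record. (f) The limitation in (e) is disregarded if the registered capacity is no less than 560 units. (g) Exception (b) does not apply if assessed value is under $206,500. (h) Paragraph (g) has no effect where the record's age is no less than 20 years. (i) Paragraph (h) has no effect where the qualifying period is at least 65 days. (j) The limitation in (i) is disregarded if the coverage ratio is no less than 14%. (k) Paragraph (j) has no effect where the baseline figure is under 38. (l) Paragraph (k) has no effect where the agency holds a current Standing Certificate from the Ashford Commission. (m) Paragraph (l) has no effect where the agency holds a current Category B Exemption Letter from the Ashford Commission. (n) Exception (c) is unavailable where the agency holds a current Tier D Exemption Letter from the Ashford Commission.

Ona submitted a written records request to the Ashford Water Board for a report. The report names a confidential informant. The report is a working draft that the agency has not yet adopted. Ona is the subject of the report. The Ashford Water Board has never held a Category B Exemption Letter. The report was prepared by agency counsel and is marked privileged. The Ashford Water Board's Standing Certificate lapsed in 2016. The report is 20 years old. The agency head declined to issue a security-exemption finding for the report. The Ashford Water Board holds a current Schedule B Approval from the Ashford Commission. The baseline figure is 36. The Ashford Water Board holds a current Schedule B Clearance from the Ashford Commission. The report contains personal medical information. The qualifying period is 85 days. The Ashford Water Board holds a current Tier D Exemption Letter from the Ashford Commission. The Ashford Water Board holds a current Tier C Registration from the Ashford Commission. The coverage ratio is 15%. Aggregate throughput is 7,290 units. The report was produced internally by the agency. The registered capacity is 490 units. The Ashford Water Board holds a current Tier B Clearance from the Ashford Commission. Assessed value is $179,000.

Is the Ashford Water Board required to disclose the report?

Yes — the Ashford Water Board must disclose the report.

Exception (a)'s conditions are all satisfied: a current Tier B Clearance is held; a current Schedule B Clearance is held; a current Tier C Registration is held. Turning to paragraphs (e)–(f): (e) operates against (a): Ona is the subject of the report. (f), which would lift (e), is not triggered — the registered capacity is 490 units, short of 560 units. So (a) is unavailable.
Exception (b)'s conditions are all satisfied: aggregate throughput is 7,290 units, under the 7,320 units limit; the report contains personal medical information; the report is privileged. However, paragraphs (g)–(m) must be considered: (g) operates — assessed value is $179,000, under the $206,500 limit. (h) would limit (g) — the record's age is 20 years, meeting the 20 years threshold — but (i) sets (h) aside: (i) operates against (h): the qualifying period is 85 days, meeting the 65 days threshold. (j) is triggered (the coverage ratio is 15%, meeting the 14% threshold), but is itself disapplied by (k): (k) operates against (j): the baseline figure is 36, under the 38 limit. (l), which would lift (k), does not operate here — there is no Standing Certificate in force. (b) is therefore removed.
Exception (c) requires that the record was obtained from another agency under a confidentiality agreement; but the report was produced internally, so (c) is unavailable.
Exception (d) fails — the agency head declined to issue a security-exemption finding.
Every exception is unavailable, so the rule governs.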